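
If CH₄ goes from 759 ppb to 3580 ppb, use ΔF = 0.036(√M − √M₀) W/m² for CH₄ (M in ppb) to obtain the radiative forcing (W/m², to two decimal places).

CH₄: 0.036 × (√3580 − √759) = 0.036 × (59.8331 − 27.5500) = 0.036 × 32.2831 = 1.1622 W/m².

ΔF = 1.16 W/m²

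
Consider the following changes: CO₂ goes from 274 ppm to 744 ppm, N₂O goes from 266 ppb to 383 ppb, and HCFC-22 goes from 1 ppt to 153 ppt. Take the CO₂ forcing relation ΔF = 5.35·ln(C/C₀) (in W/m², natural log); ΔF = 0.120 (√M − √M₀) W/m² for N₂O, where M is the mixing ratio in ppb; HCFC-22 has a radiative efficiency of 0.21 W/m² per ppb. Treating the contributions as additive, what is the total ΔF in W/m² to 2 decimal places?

CO₂: 5.35 × ln(744/274) = 5.35 × ln(2.71533) = 5.35 × 0.99891 = 5.3442 W/m².
N₂O: 0.120 × (√383 − √266) = 0.120 × (19.5704 − 16.3095) = 0.120 × 3.2609 = 0.3913 W/m².
HCFC-22: Δ = 153 − 1 = 152 ppt = 0.152 ppb; ΔF = 0.21 × 0.152 = 0.0319 W/m².
Total ΔF = 5.3442 + 0.3913 + 0.0319 = 5.7674 W/m².

ΔF = 5.77 W/m²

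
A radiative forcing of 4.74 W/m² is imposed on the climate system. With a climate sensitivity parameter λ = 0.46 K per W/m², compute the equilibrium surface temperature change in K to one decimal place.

ΔT = λ ΔF = 0.46 × 4.74 = 2.1804 K.

ΔT = 2.2 K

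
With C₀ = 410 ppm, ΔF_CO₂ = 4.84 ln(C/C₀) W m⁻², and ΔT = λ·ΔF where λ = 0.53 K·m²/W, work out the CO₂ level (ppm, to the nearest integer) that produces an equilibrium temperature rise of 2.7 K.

C ≈ 1175 ppm

Required forcing: ΔF = ΔT/λ = 2.7/0.53 = 5.0943 W/m².
Then ln(C/410) = ΔF/4.84 = 5.0943/4.84 = 1.05254.
So C = 410 × e^1.05254 = 410 × 2.86492 = 1174.62 ppm.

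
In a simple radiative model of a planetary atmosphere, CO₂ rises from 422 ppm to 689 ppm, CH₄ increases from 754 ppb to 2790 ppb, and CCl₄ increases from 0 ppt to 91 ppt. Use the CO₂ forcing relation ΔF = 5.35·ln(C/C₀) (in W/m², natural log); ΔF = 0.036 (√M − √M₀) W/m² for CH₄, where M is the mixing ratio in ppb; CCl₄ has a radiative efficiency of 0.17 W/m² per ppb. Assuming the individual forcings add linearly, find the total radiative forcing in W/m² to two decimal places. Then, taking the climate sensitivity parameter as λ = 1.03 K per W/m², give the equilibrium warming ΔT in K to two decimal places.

ΔF = 3.55 W/m²; ΔT = 3.66 K

CO₂: 5.35 × ln(689/422) = 5.35 × ln(1.63270) = 5.35 × 0.49024 = 2.6228 W/m².
CH₄: 0.036 × (√2790 − √754) = 0.036 × (52.8205 − 27.4591) = 0.036 × 25.3614 = 0.9130 W/m².
CCl₄: Δ = 91 − 0 = 91 ppt = 0.091 ppb; ΔF = 0.17 × 0.091 = 0.0155 W/m².
Total ΔF = 2.6228 + 0.9130 + 0.0155 = 3.5513 W/m².
ΔT = λ ΔF = 1.03 × 3.55 = 3.6565 K.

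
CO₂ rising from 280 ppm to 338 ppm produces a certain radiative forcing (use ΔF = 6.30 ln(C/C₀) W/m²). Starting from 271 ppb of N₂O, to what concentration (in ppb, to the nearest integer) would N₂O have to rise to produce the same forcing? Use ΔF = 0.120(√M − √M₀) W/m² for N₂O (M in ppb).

M ≈ 694 ppb

CO₂ forcing: 6.30 × ln(338/280) = 6.30 × 0.188256 = 1.18601 W/m².
Set 0.120(√M − √271) = 1.18601: √M = 1.18601/0.120 + √271 = 9.8834 + 16.4621 = 26.3455.
M = (26.3455)² = 694.09 ppb.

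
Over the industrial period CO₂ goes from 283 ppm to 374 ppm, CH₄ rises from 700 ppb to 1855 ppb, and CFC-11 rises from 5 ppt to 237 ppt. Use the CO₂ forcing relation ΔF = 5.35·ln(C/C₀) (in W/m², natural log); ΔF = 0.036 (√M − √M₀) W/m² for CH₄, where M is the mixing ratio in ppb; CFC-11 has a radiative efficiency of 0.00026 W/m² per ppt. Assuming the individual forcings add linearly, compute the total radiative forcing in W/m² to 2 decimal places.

CO₂: 5.35 × ln(374/283) = 5.35 × ln(1.32155) = 5.35 × 0.27881 = 1.4916 W/m².
CH₄: 0.036 × (√1855 − √700) = 0.036 × (43.0697 − 26.4575) = 0.036 × 16.6122 = 0.5980 W/m².
CFC-11: ΔF = 0.00026 × (237 − 5) = 0.00026 × 232 = 0.0603 W/m².
Total ΔF = 1.4916 + 0.5980 + 0.0603 = 2.1499 W/m².

ΔF = 2.15 W/m²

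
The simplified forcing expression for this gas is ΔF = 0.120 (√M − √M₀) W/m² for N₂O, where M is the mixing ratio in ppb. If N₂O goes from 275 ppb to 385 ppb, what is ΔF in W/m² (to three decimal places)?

N₂O: 0.120 × (√385 − √275) = 0.120 × (19.6214 − 16.5831) = 0.120 × 3.0383 = 0.3646 W/m².

ΔF = 0.365 W/m²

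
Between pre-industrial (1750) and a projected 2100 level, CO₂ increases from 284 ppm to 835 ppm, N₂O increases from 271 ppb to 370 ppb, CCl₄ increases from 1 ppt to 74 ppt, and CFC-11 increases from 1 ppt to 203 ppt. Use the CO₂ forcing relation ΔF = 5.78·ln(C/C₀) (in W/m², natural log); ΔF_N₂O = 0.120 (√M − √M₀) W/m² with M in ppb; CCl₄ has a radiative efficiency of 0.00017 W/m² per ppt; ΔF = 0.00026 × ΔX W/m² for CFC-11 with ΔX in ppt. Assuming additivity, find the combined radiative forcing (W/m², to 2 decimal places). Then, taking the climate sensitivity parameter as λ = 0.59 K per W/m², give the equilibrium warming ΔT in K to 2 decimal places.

CO₂: 5.78 × ln(835/284) = 5.78 × ln(2.94014) = 5.78 × 1.07846 = 6.2335 W/m².
N₂O: 0.120 × (√370 − √271) = 0.120 × (19.2354 − 16.4621) = 0.120 × 2.7733 = 0.3328 W/m².
CCl₄: ΔF = 0.00017 × (74 − 1) = 0.00017 × 73 = 0.0124 W/m².
CFC-11: ΔF = 0.00026 × (203 − 1) = 0.00026 × 202 = 0.0525 W/m².
Total ΔF = 6.2335 + 0.3328 + 0.0124 + 0.0525 = 6.6312 W/m².
ΔT = λ ΔF = 0.59 × 6.63 = 3.9117 K.

ΔF = 6.63 W/m²; ΔT = 3.91 K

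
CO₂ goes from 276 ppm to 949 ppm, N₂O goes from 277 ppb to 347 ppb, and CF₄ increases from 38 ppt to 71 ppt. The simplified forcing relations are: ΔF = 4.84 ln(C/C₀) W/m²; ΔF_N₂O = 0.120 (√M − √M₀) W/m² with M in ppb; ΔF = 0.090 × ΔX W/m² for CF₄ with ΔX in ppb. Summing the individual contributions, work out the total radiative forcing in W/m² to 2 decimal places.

ΔF = 6.22 W/m²

CO₂: 4.84 × ln(949/276) = 4.84 × ln(3.43841) = 4.84 × 1.23501 = 5.9774 W/m².
N₂O: 0.120 × (√347 − √277) = 0.120 × (18.6279 − 16.6433) = 0.120 × 1.9846 = 0.2382 W/m².
CF₄: Δ = 71 − 38 = 33 ppt = 0.033 ppb; ΔF = 0.090 × 0.033 = 0.0030 W/m².
Total ΔF = 5.9774 + 0.2382 + 0.0030 = 6.2186 W/m².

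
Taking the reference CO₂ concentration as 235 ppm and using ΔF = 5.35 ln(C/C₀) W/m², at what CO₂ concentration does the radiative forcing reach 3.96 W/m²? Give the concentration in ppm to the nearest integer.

C ≈ 493 ppm

Set 5.35 ln(C/235) = 3.96, so ln(C/235) = 3.96/5.35 = 0.74019.
Then C/235 = e^0.74019 = 2.09633, giving C = 235 × 2.09633 = 492.64 ppm.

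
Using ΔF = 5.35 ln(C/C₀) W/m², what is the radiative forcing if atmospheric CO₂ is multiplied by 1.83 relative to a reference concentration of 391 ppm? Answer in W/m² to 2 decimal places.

ΔF = 3.23 W/m²

Because the forcing depends only on the ratio C/C₀, the initial concentration does not enter.
ΔF = 5.35 × ln(1.83) = 5.35 × 0.60432 = 3.2331 W/m².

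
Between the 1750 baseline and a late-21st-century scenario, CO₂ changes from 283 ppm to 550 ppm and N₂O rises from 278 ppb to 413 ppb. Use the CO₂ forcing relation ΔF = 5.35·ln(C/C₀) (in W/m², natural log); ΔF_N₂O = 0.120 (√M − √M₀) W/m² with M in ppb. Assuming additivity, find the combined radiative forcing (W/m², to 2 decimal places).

CO₂: 5.35 × ln(550/283) = 5.35 × ln(1.94346) = 5.35 × 0.66447 = 3.5549 W/m².
N₂O: 0.120 × (√413 − √278) = 0.120 × (20.3224 − 16.6733) = 0.120 × 3.6491 = 0.4379 W/m².
Total ΔF = 3.5549 + 0.4379 = 3.9928 W/m².

ΔF = 3.99 W/m²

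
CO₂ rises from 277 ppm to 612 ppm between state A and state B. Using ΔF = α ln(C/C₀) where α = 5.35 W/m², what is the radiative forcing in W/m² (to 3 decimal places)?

CO₂: 5.35 × ln(612/277) = 5.35 × ln(2.20939) = 5.35 × 0.79272 = 4.2411 W/m².

ΔF = 4.241 W/m²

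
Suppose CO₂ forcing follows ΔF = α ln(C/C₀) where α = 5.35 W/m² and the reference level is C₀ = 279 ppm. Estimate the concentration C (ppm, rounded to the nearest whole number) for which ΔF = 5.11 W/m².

C ≈ 725 ppm

Set 5.35 ln(C/279) = 5.11, so ln(C/279) = 5.11/5.35 = 0.95514.
Then C/279 = e^0.95514 = 2.59903, giving C = 279 × 2.59903 = 725.13 ppm.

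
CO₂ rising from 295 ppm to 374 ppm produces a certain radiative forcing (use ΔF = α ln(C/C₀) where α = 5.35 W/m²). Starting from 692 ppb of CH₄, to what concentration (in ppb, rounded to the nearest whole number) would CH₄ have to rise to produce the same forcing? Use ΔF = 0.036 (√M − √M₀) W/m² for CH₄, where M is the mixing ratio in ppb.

CO₂ forcing: 5.35 × ln(374/295) = 5.35 × 0.237280 = 1.26945 W/m².
Set 0.036(√M − √692) = 1.26945: √M = 1.26945/0.036 + √692 = 35.2625 + 26.3059 = 61.5684.
M = (61.5684)² = 3790.67 ppb.

M ≈ 3791 ppb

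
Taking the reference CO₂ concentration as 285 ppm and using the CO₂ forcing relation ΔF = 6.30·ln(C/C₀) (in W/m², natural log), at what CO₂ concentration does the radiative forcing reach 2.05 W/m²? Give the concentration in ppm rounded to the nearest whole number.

C ≈ 395 ppm

Set 6.30 ln(C/285) = 2.05, so ln(C/285) = 2.05/6.30 = 0.32540.
Then C/285 = e^0.32540 = 1.38458, giving C = 285 × 1.38458 = 394.61 ppm.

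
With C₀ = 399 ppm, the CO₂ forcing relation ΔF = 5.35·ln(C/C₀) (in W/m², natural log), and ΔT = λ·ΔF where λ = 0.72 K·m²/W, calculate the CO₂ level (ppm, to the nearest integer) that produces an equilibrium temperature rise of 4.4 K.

Required forcing: ΔF = ΔT/λ = 4.4/0.72 = 6.1111 W/m².
Then ln(C/399) = ΔF/5.35 = 6.1111/5.35 = 1.14226.
So C = 399 × e^1.14226 = 399 × 3.13384 = 1250.40 ppm.

C ≈ 1250 ppm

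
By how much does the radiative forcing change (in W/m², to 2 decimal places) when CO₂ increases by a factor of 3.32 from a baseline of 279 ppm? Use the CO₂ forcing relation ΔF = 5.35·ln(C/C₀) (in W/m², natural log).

ΔF = 6.42 W/m²

ΔF = 5.35 × ln(3.32) = 5.35 × 1.19996 = 6.4198 W/m².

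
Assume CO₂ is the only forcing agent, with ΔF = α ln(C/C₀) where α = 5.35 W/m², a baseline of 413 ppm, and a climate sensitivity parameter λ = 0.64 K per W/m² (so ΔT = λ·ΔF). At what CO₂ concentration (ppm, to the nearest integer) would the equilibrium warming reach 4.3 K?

Required forcing: ΔF = ΔT/λ = 4.3/0.64 = 6.7188 W/m².
Then ln(C/413) = ΔF/5.35 = 6.7188/5.35 = 1.25585.
So C = 413 × e^1.25585 = 413 × 3.51082 = 1449.97 ppm.

C ≈ 1450 ppm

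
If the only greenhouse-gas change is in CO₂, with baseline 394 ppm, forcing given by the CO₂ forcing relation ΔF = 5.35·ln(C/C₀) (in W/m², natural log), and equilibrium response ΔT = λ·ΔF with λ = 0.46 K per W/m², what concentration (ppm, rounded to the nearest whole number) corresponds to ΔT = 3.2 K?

Required forcing: ΔF = ΔT/λ = 3.2/0.46 = 6.9565 W/m².
Then ln(C/394) = ΔF/5.35 = 6.9565/5.35 = 1.30028.
So C = 394 × e^1.30028 = 394 × 3.67032 = 1446.11 ppm.

C ≈ 1446 ppm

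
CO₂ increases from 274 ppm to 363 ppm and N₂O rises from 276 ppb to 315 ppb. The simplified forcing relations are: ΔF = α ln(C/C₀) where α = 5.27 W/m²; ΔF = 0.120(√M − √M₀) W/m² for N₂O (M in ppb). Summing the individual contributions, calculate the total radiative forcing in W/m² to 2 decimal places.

CO₂: 5.27 × ln(363/274) = 5.27 × ln(1.32482) = 5.27 × 0.28128 = 1.4823 W/m².
N₂O: 0.120 × (√315 − √276) = 0.120 × (17.7482 − 16.6132) = 0.120 × 1.1350 = 0.1362 W/m².
Total ΔF = 1.4823 + 0.1362 = 1.6185 W/m².

ΔF = 1.62 W/m²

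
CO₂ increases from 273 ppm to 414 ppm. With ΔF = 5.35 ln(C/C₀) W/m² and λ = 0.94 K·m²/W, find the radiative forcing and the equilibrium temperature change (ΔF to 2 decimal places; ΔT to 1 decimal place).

ΔF = 2.23 W/m²; ΔT = 2.1 K

CO₂: 5.35 × ln(414/273) = 5.35 × ln(1.51648) = 5.35 × 0.41639 = 2.2277 W/m².
ΔT = λ ΔF = 0.94 × 2.23 = 2.0962 K.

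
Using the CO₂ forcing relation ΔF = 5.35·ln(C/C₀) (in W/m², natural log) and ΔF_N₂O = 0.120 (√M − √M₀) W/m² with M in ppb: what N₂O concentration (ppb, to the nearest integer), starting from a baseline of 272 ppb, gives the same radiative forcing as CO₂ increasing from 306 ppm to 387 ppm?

M ≈ 727 ppb

CO₂ forcing: 5.35 × ln(387/306) = 5.35 × 0.234840 = 1.25639 W/m².
Set 0.120(√M − √272) = 1.25639: √M = 1.25639/0.120 + √272 = 10.4699 + 16.4924 = 26.9623.
M = (26.9623)² = 726.97 ppb.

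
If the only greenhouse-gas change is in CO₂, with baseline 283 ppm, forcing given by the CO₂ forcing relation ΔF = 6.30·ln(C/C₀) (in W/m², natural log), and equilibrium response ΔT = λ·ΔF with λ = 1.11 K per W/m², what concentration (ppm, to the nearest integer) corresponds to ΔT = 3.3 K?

Required forcing: ΔF = ΔT/λ = 3.3/1.11 = 2.9730 W/m².
Then ln(C/283) = ΔF/6.30 = 2.9730/6.30 = 0.47190.
So C = 283 × e^0.47190 = 283 × 1.60304 = 453.66 ppm.

C ≈ 454 ppm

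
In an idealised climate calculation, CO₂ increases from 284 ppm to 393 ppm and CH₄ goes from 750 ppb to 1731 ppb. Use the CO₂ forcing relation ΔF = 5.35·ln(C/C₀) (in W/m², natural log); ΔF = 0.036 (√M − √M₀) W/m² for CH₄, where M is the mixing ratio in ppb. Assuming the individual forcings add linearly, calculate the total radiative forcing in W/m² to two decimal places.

ΔF = 2.25 W/m²

CO₂: 5.35 × ln(393/284) = 5.35 × ln(1.38380) = 5.35 × 0.32483 = 1.7378 W/m².
CH₄: 0.036 × (√1731 − √750) = 0.036 × (41.6053 − 27.3861) = 0.036 × 14.2192 = 0.5119 W/m².
Total ΔF = 1.7378 + 0.5119 = 2.2497 W/m².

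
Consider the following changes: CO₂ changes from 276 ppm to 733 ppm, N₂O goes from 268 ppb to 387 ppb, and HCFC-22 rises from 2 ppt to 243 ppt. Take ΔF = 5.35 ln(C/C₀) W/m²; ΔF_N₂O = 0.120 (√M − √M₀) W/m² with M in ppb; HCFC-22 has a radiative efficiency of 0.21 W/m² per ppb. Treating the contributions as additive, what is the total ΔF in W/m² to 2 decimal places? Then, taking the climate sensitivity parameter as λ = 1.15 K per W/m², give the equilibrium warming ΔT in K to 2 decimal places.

CO₂: 5.35 × ln(733/276) = 5.35 × ln(2.65580) = 5.35 × 0.97675 = 5.2256 W/m².
N₂O: 0.120 × (√387 − √268) = 0.120 × (19.6723 − 16.3707) = 0.120 × 3.3016 = 0.3962 W/m².
HCFC-22: Δ = 243 − 2 = 241 ppt = 0.241 ppb; ΔF = 0.21 × 0.241 = 0.0506 W/m².
Total ΔF = 5.2256 + 0.3962 + 0.0506 = 5.6724 W/m².
ΔT = λ ΔF = 1.15 × 5.67 = 6.5205 K.

ΔF = 5.67 W/m²; ΔT = 6.52 K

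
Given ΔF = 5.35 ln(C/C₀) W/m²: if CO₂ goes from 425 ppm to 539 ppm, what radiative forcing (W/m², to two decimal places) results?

ΔF = 1.27 W/m²

CO₂: 5.35 × ln(539/425) = 5.35 × ln(1.26824) = 5.35 × 0.23763 = 1.2713 W/m².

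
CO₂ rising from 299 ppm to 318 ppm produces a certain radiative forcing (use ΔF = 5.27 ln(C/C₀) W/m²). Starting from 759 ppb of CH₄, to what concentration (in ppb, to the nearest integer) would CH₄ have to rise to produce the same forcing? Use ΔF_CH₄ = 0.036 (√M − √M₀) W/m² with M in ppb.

CO₂ forcing: 5.27 × ln(318/299) = 5.27 × 0.061608 = 0.32467 W/m².
Set 0.036(√M − √759) = 0.32467: √M = 0.32467/0.036 + √759 = 9.0186 + 27.5500 = 36.5686.
M = (36.5686)² = 1337.26 ppb.

M ≈ 1337 ppb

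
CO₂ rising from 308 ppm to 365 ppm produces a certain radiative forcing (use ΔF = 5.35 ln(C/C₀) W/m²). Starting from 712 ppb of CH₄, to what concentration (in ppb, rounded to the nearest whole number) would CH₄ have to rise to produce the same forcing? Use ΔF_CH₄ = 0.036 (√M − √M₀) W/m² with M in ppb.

CO₂ forcing: 5.35 × ln(365/308) = 5.35 × 0.169798 = 0.90842 W/m².
Set 0.036(√M − √712) = 0.90842: √M = 0.90842/0.036 + √712 = 25.2339 + 26.6833 = 51.9172.
M = (51.9172)² = 2695.40 ppb.

M ≈ 2695 ppb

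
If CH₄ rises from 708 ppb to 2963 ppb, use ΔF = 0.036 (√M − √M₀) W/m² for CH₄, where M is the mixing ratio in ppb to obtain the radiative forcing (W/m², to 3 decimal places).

CH₄: 0.036 × (√2963 − √708) = 0.036 × (54.4334 − 26.6083) = 0.036 × 27.8251 = 1.0017 W/m².

ΔF = 1.002 W/m²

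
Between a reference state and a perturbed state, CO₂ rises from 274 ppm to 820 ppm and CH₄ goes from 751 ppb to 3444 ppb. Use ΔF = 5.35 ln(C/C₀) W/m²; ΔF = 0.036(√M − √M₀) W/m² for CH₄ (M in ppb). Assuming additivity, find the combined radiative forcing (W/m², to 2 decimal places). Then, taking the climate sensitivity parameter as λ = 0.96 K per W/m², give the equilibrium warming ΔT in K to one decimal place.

CO₂: 5.35 × ln(820/274) = 5.35 × ln(2.99270) = 5.35 × 1.09618 = 5.8646 W/m².
CH₄: 0.036 × (√3444 − √751) = 0.036 × (58.6856 − 27.4044) = 0.036 × 31.2812 = 1.1261 W/m².
Total ΔF = 5.8646 + 1.1261 = 6.9907 W/m².
ΔT = λ ΔF = 0.96 × 6.99 = 6.7104 K.

ΔF = 6.99 W/m²; ΔT = 6.7 K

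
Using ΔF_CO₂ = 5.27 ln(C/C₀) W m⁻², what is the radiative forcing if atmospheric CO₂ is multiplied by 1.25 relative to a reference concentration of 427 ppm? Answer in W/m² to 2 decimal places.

ΔF = 1.18 W/m²

Because the forcing depends only on the ratio C/C₀, the initial concentration does not enter.
ΔF = 5.27 × ln(1.25) = 5.27 × 0.22314 = 1.1759 W/m².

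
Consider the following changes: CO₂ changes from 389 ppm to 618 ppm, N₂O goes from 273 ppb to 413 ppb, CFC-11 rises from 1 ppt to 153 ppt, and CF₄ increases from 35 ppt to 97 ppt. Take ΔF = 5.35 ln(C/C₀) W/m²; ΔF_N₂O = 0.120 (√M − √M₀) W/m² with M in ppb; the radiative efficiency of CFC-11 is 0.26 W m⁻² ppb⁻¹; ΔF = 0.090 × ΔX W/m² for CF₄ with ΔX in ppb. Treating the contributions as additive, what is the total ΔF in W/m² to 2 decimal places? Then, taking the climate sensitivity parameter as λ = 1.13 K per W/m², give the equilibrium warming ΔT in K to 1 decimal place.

CO₂: 5.35 × ln(618/389) = 5.35 × ln(1.58869) = 5.35 × 0.46291 = 2.4766 W/m².
N₂O: 0.120 × (√413 − √273) = 0.120 × (20.3224 − 16.5227) = 0.120 × 3.7997 = 0.4560 W/m².
CFC-11: Δ = 153 − 1 = 152 ppt = 0.152 ppb; ΔF = 0.26 × 0.152 = 0.0395 W/m².
CF₄: Δ = 97 − 35 = 62 ppt = 0.062 ppb; ΔF = 0.090 × 0.062 = 0.0056 W/m².
Total ΔF = 2.4766 + 0.4560 + 0.0395 + 0.0056 = 2.9777 W/m².
ΔT = λ ΔF = 1.13 × 2.98 = 3.3674 K.

ΔF = 2.98 W/m²; ΔT = 3.4 K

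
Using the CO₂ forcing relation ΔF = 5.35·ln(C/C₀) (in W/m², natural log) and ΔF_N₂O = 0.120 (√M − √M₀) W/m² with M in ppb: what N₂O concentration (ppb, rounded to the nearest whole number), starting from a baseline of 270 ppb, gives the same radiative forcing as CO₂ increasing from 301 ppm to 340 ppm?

CO₂ forcing: 5.35 × ln(340/301) = 5.35 × 0.121835 = 0.65182 W/m².
Set 0.120(√M − √270) = 0.65182: √M = 0.65182/0.120 + √270 = 5.4318 + 16.4317 = 21.8635.
M = (21.8635)² = 478.01 ppb.

M ≈ 478 ppb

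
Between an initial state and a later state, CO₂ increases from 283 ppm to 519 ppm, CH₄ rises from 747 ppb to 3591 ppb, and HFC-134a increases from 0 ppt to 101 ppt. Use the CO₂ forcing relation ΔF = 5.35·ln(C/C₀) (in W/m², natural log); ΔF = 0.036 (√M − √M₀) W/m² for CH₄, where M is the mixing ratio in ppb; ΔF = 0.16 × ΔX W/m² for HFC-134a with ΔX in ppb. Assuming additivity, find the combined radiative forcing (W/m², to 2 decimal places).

CO₂: 5.35 × ln(519/283) = 5.35 × ln(1.83392) = 5.35 × 0.60646 = 3.2446 W/m².
CH₄: 0.036 × (√3591 − √747) = 0.036 × (59.9250 − 27.3313) = 0.036 × 32.5937 = 1.1734 W/m².
HFC-134a: Δ = 101 − 0 = 101 ppt = 0.101 ppb; ΔF = 0.16 × 0.101 = 0.0162 W/m².
Total ΔF = 3.2446 + 1.1734 + 0.0162 = 4.4342 W/m².

ΔF = 4.43 W/m²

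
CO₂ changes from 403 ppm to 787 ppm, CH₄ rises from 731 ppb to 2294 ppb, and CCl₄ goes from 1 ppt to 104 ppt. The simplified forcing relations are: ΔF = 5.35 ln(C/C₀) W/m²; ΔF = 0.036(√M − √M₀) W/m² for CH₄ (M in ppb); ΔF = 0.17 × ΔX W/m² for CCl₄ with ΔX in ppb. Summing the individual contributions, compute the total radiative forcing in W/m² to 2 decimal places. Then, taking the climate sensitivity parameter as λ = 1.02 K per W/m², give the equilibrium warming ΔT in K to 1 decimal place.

ΔF = 4.35 W/m²; ΔT = 4.4 K

CO₂: 5.35 × ln(787/403) = 5.35 × ln(1.95285) = 5.35 × 0.66929 = 3.5807 W/m².
CH₄: 0.036 × (√2294 − √731) = 0.036 × (47.8957 − 27.0370) = 0.036 × 20.8587 = 0.7509 W/m².
CCl₄: Δ = 104 − 1 = 103 ppt = 0.103 ppb; ΔF = 0.17 × 0.103 = 0.0175 W/m².
Total ΔF = 3.5807 + 0.7509 + 0.0175 = 4.3491 W/m².
ΔT = λ ΔF = 1.02 × 4.35 = 4.4370 K.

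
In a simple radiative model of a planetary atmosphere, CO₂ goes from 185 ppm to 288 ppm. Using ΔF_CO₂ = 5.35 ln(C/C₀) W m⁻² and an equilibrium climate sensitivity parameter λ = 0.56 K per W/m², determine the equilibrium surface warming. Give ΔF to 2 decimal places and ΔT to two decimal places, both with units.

CO₂: 5.35 × ln(288/185) = 5.35 × ln(1.55676) = 5.35 × 0.44261 = 2.3680 W/m².
ΔT = λ ΔF = 0.56 × 2.37 = 1.3272 K.

ΔF = 2.37 W/m²; ΔT = 1.33 K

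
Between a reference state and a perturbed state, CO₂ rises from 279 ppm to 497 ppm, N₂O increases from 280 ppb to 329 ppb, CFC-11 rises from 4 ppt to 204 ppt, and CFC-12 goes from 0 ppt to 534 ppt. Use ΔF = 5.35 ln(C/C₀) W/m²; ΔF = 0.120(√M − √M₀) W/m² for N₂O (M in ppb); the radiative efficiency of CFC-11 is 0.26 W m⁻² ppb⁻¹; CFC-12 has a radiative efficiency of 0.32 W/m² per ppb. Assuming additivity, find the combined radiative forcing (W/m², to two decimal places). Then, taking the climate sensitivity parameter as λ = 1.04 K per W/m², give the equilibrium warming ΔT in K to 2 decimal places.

ΔF = 3.48 W/m²; ΔT = 3.62 K

CO₂: 5.35 × ln(497/279) = 5.35 × ln(1.78136) = 5.35 × 0.57738 = 3.0890 W/m².
N₂O: 0.120 × (√329 − √280) = 0.120 × (18.1384 − 16.7332) = 0.120 × 1.4052 = 0.1686 W/m².
CFC-11: Δ = 204 − 4 = 200 ppt = 0.200 ppb; ΔF = 0.26 × 0.200 = 0.0520 W/m².
CFC-12: Δ = 534 − 0 = 534 ppt = 0.534 ppb; ΔF = 0.32 × 0.534 = 0.1709 W/m².
Total ΔF = 3.0890 + 0.1686 + 0.0520 + 0.1709 = 3.4805 W/m².
ΔT = λ ΔF = 1.04 × 3.48 = 3.6192 K.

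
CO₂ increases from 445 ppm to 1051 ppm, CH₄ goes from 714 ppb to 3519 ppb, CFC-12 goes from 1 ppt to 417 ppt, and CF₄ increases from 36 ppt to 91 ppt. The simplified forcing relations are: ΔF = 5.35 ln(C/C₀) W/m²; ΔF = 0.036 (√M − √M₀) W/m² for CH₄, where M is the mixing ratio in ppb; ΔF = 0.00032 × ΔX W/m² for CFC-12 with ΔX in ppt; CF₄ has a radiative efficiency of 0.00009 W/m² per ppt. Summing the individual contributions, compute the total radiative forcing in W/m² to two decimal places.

CO₂: 5.35 × ln(1051/445) = 5.35 × ln(2.36180) = 5.35 × 0.85942 = 4.5979 W/m².
CH₄: 0.036 × (√3519 − √714) = 0.036 × (59.3212 − 26.7208) = 0.036 × 32.6004 = 1.1736 W/m².
CFC-12: ΔF = 0.00032 × (417 − 1) = 0.00032 × 416 = 0.1331 W/m².
CF₄: ΔF = 0.00009 × (91 − 36) = 0.00009 × 55 = 0.0050 W/m².
Total ΔF = 4.5979 + 1.1736 + 0.1331 + 0.0050 = 5.9096 W/m².

ΔF = 5.91 W/m²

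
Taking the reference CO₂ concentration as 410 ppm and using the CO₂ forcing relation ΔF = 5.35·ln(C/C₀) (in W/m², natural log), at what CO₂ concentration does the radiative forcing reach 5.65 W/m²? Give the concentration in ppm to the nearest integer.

C ≈ 1179 ppm

Set 5.35 ln(C/410) = 5.65, so ln(C/410) = 5.65/5.35 = 1.05607.
Then C/410 = e^1.05607 = 2.87505, giving C = 410 × 2.87505 = 1178.77 ppm.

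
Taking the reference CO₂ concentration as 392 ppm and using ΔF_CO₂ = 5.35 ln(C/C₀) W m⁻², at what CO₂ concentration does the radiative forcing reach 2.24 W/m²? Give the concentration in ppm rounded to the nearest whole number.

Set 5.35 ln(C/392) = 2.24, so ln(C/392) = 2.24/5.35 = 0.41869.
Then C/392 = e^0.41869 = 1.51997, giving C = 392 × 1.51997 = 595.83 ppm.

C ≈ 596 ppm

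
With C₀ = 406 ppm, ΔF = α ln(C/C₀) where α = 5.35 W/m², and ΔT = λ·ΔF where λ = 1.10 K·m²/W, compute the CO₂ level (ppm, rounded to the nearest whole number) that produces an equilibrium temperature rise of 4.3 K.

Required forcing: ΔF = ΔT/λ = 4.3/1.10 = 3.9091 W/m².
Then ln(C/406) = ΔF/5.35 = 3.9091/5.35 = 0.73067.
So C = 406 × e^0.73067 = 406 × 2.07647 = 843.05 ppm.

C ≈ 843 ppm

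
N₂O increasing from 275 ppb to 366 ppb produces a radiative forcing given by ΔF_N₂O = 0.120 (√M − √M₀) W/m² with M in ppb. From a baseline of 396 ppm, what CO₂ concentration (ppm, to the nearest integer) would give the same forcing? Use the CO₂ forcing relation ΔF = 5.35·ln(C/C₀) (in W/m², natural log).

C ≈ 419 ppm

N₂O forcing: 0.120 × (√366 − √275) = 0.120 × (19.1311 − 16.5831) = 0.120 × 2.5480 = 0.30576 W/m².
Set 5.35 ln(C/396) = 0.30576: ln(C/396) = 0.30576/5.35 = 0.05715, so C = 396 × e^0.05715 = 396 × 1.05881 = 419.29 ppm.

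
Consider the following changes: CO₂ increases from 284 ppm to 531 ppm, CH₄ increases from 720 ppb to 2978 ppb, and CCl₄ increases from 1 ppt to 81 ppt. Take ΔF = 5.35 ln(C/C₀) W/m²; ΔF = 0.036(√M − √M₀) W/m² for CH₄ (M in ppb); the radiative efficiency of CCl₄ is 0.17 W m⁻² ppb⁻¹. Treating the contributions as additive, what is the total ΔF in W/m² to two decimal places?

ΔF = 4.36 W/m²

CO₂: 5.35 × ln(531/284) = 5.35 × ln(1.86972) = 5.35 × 0.62579 = 3.3480 W/m².
CH₄: 0.036 × (√2978 − √720) = 0.036 × (54.5711 − 26.8328) = 0.036 × 27.7383 = 0.9986 W/m².
CCl₄: Δ = 81 − 1 = 80 ppt = 0.080 ppb; ΔF = 0.17 × 0.080 = 0.0136 W/m².
Total ΔF = 3.3480 + 0.9986 + 0.0136 = 4.3602 W/m².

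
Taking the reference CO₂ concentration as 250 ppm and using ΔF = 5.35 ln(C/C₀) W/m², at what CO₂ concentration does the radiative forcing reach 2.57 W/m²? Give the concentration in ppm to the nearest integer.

Set 5.35 ln(C/250) = 2.57, so ln(C/250) = 2.57/5.35 = 0.48037.
Then C/250 = e^0.48037 = 1.61667, giving C = 250 × 1.61667 = 404.17 ppm.

C ≈ 404 ppm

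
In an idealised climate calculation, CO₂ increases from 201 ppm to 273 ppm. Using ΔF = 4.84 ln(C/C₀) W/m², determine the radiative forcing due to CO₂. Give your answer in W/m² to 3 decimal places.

ΔF = 1.482 W/m²

CO₂: 4.84 × ln(273/201) = 4.84 × ln(1.35821) = 4.84 × 0.30617 = 1.4819 W/m².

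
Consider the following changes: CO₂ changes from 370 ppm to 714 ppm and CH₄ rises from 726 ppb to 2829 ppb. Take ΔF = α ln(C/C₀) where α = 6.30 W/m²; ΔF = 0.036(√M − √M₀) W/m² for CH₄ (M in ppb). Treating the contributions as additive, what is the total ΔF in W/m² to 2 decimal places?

CO₂: 6.30 × ln(714/370) = 6.30 × ln(1.92973) = 6.30 × 0.65738 = 4.1415 W/m².
CH₄: 0.036 × (√2829 − √726) = 0.036 × (53.1883 − 26.9444) = 0.036 × 26.2439 = 0.9448 W/m².
Total ΔF = 4.1415 + 0.9448 = 5.0863 W/m².

ΔF = 5.09 W/m²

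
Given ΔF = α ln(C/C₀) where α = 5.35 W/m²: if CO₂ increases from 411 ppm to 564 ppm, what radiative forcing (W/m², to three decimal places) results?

CO₂ absorption bands are partially saturated, so forcing scales with the logarithm of the concentration ratio.
CO₂: 5.35 × ln(564/411) = 5.35 × ln(1.37226) = 5.35 × 0.31646 = 1.6931 W/m².

ΔF = 1.693 W/m²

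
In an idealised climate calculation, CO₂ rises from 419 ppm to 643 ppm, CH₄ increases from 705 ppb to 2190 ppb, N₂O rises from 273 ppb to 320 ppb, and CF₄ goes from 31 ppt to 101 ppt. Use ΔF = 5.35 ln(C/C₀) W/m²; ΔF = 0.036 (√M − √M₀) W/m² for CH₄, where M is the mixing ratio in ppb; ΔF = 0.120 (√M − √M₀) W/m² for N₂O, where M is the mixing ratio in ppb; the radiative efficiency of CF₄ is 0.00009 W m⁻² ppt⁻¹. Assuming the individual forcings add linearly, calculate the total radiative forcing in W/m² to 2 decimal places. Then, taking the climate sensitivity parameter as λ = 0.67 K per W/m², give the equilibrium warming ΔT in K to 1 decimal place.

CO₂: 5.35 × ln(643/419) = 5.35 × ln(1.53461) = 5.35 × 0.42828 = 2.2913 W/m².
CH₄: 0.036 × (√2190 − √705) = 0.036 × (46.7974 − 26.5518) = 0.036 × 20.2456 = 0.7288 W/m².
N₂O: 0.120 × (√320 − √273) = 0.120 × (17.8885 − 16.5227) = 0.120 × 1.3658 = 0.1639 W/m².
CF₄: ΔF = 0.00009 × (101 − 31) = 0.00009 × 70 = 0.0063 W/m².
Total ΔF = 2.2913 + 0.7288 + 0.1639 + 0.0063 = 3.1903 W/m².
ΔT = λ ΔF = 0.67 × 3.19 = 2.1373 K.

ΔF = 3.19 W/m²; ΔT = 2.1 K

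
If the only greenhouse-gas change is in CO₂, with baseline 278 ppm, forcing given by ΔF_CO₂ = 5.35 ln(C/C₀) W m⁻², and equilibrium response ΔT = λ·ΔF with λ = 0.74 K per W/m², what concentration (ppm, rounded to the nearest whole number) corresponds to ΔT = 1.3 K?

C ≈ 386 ppm

Required forcing: ΔF = ΔT/λ = 1.3/0.74 = 1.7568 W/m².
Then ln(C/278) = ΔF/5.35 = 1.7568/5.35 = 0.32837.
So C = 278 × e^0.32837 = 278 × 1.38870 = 386.06 ppm.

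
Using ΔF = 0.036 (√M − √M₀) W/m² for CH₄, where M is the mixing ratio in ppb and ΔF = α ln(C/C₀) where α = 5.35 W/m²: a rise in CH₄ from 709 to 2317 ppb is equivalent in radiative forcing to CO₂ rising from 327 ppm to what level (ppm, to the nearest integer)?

CH₄ forcing: 0.036 × (√2317 − √709) = 0.036 × (48.1352 − 26.6271) = 0.036 × 21.5081 = 0.77429 W/m².
Set 5.35 ln(C/327) = 0.77429: ln(C/327) = 0.77429/5.35 = 0.14473, so C = 327 × e^0.14473 = 327 × 1.15573 = 377.92 ppm.

C ≈ 378 ppm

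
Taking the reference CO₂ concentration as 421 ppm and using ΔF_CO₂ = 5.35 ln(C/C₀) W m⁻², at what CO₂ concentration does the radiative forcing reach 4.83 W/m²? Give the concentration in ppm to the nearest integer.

Set 5.35 ln(C/421) = 4.83, so ln(C/421) = 4.83/5.35 = 0.90280.
Then C/421 = e^0.90280 = 2.46650, giving C = 421 × 2.46650 = 1038.40 ppm.

C ≈ 1038 ppm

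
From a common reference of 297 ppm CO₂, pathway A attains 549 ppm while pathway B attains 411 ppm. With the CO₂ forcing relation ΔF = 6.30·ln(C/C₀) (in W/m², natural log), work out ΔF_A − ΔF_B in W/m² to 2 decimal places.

ΔF_A − ΔF_B = 1.82 W/m²

ΔF_A = 6.30 ln(549/297) = 6.30 × 0.61437 = 3.8705 W/m².
ΔF_B = 6.30 ln(411/297) = 6.30 × 0.32486 = 2.0466 W/m².
Difference: 3.8705 − 2.0466 = 1.8239 W/m².
(Equivalently, ΔF_A − ΔF_B = 6.30 ln(549/411) = 6.30 × 0.28951 = 1.8239 W/m².)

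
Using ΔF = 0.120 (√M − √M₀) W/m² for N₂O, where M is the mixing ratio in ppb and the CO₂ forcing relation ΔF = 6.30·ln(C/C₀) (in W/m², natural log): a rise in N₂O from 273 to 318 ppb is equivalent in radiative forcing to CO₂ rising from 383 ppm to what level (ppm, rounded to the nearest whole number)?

N₂O forcing: 0.120 × (√318 − √273) = 0.120 × (17.8326 − 16.5227) = 0.120 × 1.3099 = 0.15719 W/m².
Set 6.30 ln(C/383) = 0.15719: ln(C/383) = 0.15719/6.30 = 0.02495, so C = 383 × e^0.02495 = 383 × 1.02526 = 392.67 ppm.

C ≈ 393 ppm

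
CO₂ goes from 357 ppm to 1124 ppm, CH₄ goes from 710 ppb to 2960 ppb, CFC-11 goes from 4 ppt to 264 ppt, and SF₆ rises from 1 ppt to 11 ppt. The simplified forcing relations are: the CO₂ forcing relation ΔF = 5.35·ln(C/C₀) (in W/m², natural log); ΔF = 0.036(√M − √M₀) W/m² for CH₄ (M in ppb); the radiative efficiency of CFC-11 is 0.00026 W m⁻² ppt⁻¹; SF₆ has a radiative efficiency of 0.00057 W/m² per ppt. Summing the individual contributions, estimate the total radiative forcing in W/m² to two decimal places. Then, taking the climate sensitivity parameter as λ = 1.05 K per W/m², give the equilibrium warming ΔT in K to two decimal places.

CO₂: 5.35 × ln(1124/357) = 5.35 × ln(3.14846) = 5.35 × 1.14691 = 6.1360 W/m².
CH₄: 0.036 × (√2960 − √710) = 0.036 × (54.4059 − 26.6458) = 0.036 × 27.7601 = 0.9994 W/m².
CFC-11: ΔF = 0.00026 × (264 − 4) = 0.00026 × 260 = 0.0676 W/m².
SF₆: ΔF = 0.00057 × (11 − 1) = 0.00057 × 10 = 0.0057 W/m².
Total ΔF = 6.1360 + 0.9994 + 0.0676 + 0.0057 = 7.2087 W/m².
ΔT = λ ΔF = 1.05 × 7.21 = 7.5705 K.

ΔF = 7.21 W/m²; ΔT = 7.57 K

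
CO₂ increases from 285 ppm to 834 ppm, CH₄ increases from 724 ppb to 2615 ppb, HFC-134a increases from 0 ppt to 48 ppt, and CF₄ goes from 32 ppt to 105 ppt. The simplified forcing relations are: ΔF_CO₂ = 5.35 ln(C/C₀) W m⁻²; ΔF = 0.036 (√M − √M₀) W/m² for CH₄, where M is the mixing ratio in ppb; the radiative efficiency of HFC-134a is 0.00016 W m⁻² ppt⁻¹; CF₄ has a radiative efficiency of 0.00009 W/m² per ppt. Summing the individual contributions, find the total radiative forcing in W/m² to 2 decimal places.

CO₂: 5.35 × ln(834/285) = 5.35 × ln(2.92632) = 5.35 × 1.07375 = 5.7446 W/m².
CH₄: 0.036 × (√2615 − √724) = 0.036 × (51.1371 − 26.9072) = 0.036 × 24.2299 = 0.8723 W/m².
HFC-134a: ΔF = 0.00016 × (48 − 0) = 0.00016 × 48 = 0.0077 W/m².
CF₄: ΔF = 0.00009 × (105 − 32) = 0.00009 × 73 = 0.0066 W/m².
Total ΔF = 5.7446 + 0.8723 + 0.0077 + 0.0066 = 6.6312 W/m².

ΔF = 6.63 W/m²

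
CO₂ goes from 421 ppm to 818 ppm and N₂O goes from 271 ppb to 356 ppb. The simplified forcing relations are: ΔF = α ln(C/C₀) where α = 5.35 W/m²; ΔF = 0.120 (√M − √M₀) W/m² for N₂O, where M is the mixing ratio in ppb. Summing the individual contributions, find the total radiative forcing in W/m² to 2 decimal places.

ΔF = 3.84 W/m²

CO₂: 5.35 × ln(818/421) = 5.35 × ln(1.94299) = 5.35 × 0.66423 = 3.5536 W/m².
N₂O: 0.120 × (√356 − √271) = 0.120 × (18.8680 − 16.4621) = 0.120 × 2.4059 = 0.2887 W/m².
Total ΔF = 3.5536 + 0.2887 = 3.8423 W/m².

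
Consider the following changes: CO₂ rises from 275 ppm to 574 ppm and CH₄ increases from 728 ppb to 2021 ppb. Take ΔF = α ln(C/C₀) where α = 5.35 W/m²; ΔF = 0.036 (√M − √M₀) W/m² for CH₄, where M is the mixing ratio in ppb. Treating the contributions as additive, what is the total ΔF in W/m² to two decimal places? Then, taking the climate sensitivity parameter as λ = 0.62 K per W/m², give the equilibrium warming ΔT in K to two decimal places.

ΔF = 4.58 W/m²; ΔT = 2.84 K

CO₂: 5.35 × ln(574/275) = 5.35 × ln(2.08727) = 5.35 × 0.73586 = 3.9369 W/m².
CH₄: 0.036 × (√2021 − √728) = 0.036 × (44.9555 − 26.9815) = 0.036 × 17.9740 = 0.6471 W/m².
Total ΔF = 3.9369 + 0.6471 = 4.5840 W/m².
ΔT = λ ΔF = 0.62 × 4.58 = 2.8396 K.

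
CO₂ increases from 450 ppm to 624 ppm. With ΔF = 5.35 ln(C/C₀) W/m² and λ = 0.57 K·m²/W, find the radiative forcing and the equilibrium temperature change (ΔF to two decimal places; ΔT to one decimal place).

ΔF = 1.75 W/m²; ΔT = 1.0 K

CO₂: 5.35 × ln(624/450) = 5.35 × ln(1.38667) = 5.35 × 0.32691 = 1.7490 W/m².
ΔT = λ ΔF = 0.57 × 1.75 = 0.9975 K.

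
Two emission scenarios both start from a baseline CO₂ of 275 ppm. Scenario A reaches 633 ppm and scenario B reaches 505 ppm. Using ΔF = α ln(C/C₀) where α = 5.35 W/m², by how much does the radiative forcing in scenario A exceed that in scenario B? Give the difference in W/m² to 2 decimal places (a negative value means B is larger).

ΔF_A = 5.35 ln(633/275) = 5.35 × 0.83370 = 4.4603 W/m².
ΔF_B = 5.35 ln(505/275) = 5.35 × 0.60779 = 3.2517 W/m².
Difference: 4.4603 − 3.2517 = 1.2086 W/m².

ΔF_A − ΔF_B = 1.21 W/m²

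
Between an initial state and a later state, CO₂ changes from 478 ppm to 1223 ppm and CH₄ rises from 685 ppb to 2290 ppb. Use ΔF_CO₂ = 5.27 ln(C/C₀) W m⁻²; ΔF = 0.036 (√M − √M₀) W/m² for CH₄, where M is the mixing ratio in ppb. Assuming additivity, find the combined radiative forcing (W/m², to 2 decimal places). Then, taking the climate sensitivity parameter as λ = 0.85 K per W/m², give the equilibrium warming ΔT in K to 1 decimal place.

ΔF = 5.73 W/m²; ΔT = 4.9 K

CO₂: 5.27 × ln(1223/478) = 5.27 × ln(2.55858) = 5.27 × 0.93945 = 4.9509 W/m².
CH₄: 0.036 × (√2290 − √685) = 0.036 × (47.8539 − 26.1725) = 0.036 × 21.6814 = 0.7805 W/m².
Total ΔF = 4.9509 + 0.7805 = 5.7314 W/m².
ΔT = λ ΔF = 0.85 × 5.73 = 4.8705 K.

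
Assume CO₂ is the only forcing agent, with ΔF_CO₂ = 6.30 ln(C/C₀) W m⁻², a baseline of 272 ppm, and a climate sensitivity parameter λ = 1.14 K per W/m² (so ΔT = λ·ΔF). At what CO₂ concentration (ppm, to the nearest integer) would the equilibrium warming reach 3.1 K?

Required forcing: ΔF = ΔT/λ = 3.1/1.14 = 2.7193 W/m².
Then ln(C/272) = ΔF/6.30 = 2.7193/6.30 = 0.43163.
So C = 272 × e^0.43163 = 272 × 1.53977 = 418.82 ppm.

C ≈ 419 ppm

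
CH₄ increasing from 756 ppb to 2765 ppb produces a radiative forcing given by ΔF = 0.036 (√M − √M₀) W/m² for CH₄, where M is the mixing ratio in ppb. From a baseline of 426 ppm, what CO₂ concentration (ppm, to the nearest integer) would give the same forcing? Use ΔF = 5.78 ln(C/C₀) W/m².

C ≈ 498 ppm

CH₄ forcing: 0.036 × (√2765 − √756) = 0.036 × (52.5833 − 27.4955) = 0.036 × 25.0878 = 0.90316 W/m².
Set 5.78 ln(C/426) = 0.90316: ln(C/426) = 0.90316/5.78 = 0.15626, so C = 426 × e^0.15626 = 426 × 1.16913 = 498.05 ppm.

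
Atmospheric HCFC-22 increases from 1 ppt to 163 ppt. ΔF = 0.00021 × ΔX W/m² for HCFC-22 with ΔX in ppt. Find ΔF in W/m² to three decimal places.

ΔF = 0.034 W/m²

HCFC-22: ΔF = 0.00021 × (163 − 1) = 0.00021 × 162 = 0.0340 W/m².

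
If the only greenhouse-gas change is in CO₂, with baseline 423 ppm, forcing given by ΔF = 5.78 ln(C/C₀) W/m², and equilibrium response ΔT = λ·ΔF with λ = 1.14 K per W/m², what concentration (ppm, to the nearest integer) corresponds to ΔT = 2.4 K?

C ≈ 609 ppm

Required forcing: ΔF = ΔT/λ = 2.4/1.14 = 2.1053 W/m².
Then ln(C/423) = ΔF/5.78 = 2.1053/5.78 = 0.36424.
So C = 423 × e^0.36424 = 423 × 1.43942 = 608.87 ppm.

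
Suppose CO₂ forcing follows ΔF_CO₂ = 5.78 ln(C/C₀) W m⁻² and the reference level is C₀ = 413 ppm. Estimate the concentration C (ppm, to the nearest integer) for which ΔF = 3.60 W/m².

C ≈ 770 ppm

Set 5.78 ln(C/413) = 3.60, so ln(C/413) = 3.60/5.78 = 0.62284.
Then C/413 = e^0.62284 = 1.86421, giving C = 413 × 1.86421 = 769.92 ppm.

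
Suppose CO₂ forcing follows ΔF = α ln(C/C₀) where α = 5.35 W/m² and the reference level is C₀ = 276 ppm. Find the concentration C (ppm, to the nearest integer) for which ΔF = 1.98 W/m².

C ≈ 400 ppm

Set 5.35 ln(C/276) = 1.98, so ln(C/276) = 1.98/5.35 = 0.37009.
Then C/276 = e^0.37009 = 1.44786, giving C = 276 × 1.44786 = 399.61 ppm.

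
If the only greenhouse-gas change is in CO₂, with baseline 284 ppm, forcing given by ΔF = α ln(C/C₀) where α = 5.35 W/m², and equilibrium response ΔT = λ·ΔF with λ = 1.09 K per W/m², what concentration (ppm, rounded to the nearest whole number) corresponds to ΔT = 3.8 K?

C ≈ 545 ppm

Required forcing: ΔF = ΔT/λ = 3.8/1.09 = 3.4862 W/m².
Then ln(C/284) = ΔF/5.35 = 3.4862/5.35 = 0.65163.
So C = 284 × e^0.65163 = 284 × 1.91867 = 544.90 ppm.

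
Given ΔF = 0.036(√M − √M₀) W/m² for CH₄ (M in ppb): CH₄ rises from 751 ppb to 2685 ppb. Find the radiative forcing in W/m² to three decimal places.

ΔF = 0.879 W/m²

CH₄: 0.036 × (√2685 − √751) = 0.036 × (51.8170 − 27.4044) = 0.036 × 24.4126 = 0.8789 W/m².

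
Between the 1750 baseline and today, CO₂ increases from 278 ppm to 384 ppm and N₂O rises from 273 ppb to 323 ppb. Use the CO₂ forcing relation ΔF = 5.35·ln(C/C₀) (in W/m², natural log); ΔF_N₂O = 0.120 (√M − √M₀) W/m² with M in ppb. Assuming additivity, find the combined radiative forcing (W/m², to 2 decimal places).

CO₂: 5.35 × ln(384/278) = 5.35 × ln(1.38129) = 5.35 × 0.32302 = 1.7282 W/m².
N₂O: 0.120 × (√323 − √273) = 0.120 × (17.9722 − 16.5227) = 0.120 × 1.4495 = 0.1739 W/m².
Total ΔF = 1.7282 + 0.1739 = 1.9021 W/m².

ΔF = 1.90 W/m²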